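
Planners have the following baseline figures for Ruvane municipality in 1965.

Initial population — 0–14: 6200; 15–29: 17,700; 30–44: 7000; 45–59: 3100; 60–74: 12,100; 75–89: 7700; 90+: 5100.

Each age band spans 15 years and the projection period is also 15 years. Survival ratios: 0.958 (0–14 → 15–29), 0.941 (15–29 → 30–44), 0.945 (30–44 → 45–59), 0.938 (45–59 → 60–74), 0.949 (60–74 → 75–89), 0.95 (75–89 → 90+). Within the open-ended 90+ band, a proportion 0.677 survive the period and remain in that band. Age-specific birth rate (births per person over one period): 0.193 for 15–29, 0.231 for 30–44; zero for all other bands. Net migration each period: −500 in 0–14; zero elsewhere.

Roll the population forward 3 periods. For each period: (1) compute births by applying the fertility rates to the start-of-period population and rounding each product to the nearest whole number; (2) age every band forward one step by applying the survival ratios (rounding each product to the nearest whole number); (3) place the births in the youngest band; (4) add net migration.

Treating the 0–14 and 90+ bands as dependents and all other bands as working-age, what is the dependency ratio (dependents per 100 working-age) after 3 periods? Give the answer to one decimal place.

After projecting period 1:
Births: 17700 × 0.193 = 3416, 7000 × 0.231 = 1617 — total 5033
15–29: 6200 × 0.958 = 5940
30–44: 17700 × 0.941 = 16656
45–59: 7000 × 0.945 = 6615
60–74: 3100 × 0.938 = 2908
75–89: 12100 × 0.949 = 11483
90+: 7700 × 0.95 + 5100 × 0.677 = 7315 + 3453 = 10768
Net migration: 0–14 − 500 → 4533
→ [4533, 5940, 16656, 6615, 2908, 11483, 10768]
After projecting period 2:
Births: 5940 × 0.193 = 1146, 16656 × 0.231 = 3848 — total 4994
15–29: 4533 × 0.958 = 4343
30–44: 5940 × 0.941 = 5590
45–59: 16656 × 0.945 = 15740
60–74: 6615 × 0.938 = 6205
75–89: 2908 × 0.949 = 2760
90+: 11483 × 0.95 + 10768 × 0.677 = 10909 + 7290 = 18199
Net migration: 0–14 − 500 → 4494
→ [4494, 4343, 5590, 15740, 6205, 2760, 18199]
After projecting period 3:
Births: 4343 × 0.193 = 838, 5590 × 0.231 = 1291 — total 2129
15–29: 4494 × 0.958 = 4305
30–44: 4343 × 0.941 = 4087
45–59: 5590 × 0.945 = 5283
60–74: 15740 × 0.938 = 14764
75–89: 6205 × 0.949 = 5889
90+: 2760 × 0.95 + 18199 × 0.677 = 2622 + 12321 = 14943
Net migration: 0–14 − 500 → 1629
→ [1629, 4305, 4087, 5283, 14764, 5889, 14943]
Dependents (band 0–14 + band 90+) = 1629 + 14943 = 16572; working-age = 34328; ratio = 16572/34328 × 100 = 48.3

48.3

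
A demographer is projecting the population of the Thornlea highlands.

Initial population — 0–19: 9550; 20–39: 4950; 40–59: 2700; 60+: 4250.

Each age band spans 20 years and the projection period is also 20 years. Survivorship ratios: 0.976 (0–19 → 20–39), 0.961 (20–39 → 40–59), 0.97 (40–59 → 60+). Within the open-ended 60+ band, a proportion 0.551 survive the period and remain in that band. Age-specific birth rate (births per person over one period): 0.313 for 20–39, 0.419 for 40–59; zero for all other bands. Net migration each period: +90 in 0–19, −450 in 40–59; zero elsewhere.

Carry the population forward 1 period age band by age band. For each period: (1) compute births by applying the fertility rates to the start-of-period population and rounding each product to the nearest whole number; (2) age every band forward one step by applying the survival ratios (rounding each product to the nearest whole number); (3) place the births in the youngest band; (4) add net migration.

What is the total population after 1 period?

[period 1]
Births: 4950 * 0.313 = 1549 ; 2700 * 0.419 = 1131 → 2680
20–39: 9550 * 0.976 = 9321
40–59: 4950 * 0.961 = 4757
60+: 2700 * 0.97 + 4250 * 0.551 = 2619 + 2342 = 4961
Net migration: 0–19 + 90 → 2770; 40–59 − 450 → 4307
Giving 2770 / 9321 / 4307 / 4961.
Total after period 1: 2770 + 9321 + 4307 + 4961 = 21359

21359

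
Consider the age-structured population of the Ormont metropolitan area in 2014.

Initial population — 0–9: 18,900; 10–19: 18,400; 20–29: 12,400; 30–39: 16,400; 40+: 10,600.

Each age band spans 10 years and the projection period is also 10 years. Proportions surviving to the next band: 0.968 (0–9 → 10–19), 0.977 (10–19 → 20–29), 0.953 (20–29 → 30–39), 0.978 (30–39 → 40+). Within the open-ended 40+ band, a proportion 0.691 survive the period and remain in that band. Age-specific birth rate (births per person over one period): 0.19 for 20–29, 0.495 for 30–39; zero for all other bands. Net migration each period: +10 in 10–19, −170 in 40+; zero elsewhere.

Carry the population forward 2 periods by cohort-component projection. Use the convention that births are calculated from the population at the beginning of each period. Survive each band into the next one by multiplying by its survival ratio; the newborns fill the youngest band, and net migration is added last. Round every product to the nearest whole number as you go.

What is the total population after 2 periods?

Period 1:
Births: 12400 × 0.19 = 2356  |  16400 × 0.495 = 8118 → 10474
10–19: 18900 × 0.968 = 18295
20–29: 18400 × 0.977 = 17977
30–39: 12400 × 0.953 = 11817
40+: 16400 × 0.978 + 10600 × 0.691 = 16039 + 7325 = 23364
Net migration: 10–19 + 10 → 18305; 40+ − 170 → 23194
End of period: [10474, 18305, 17977, 11817, 23194]
Period 2:
Births: 17977 × 0.19 = 3416  |  11817 × 0.495 = 5849 → 9265
10–19: 10474 × 0.968 = 10139
20–29: 18305 × 0.977 = 17884
30–39: 17977 × 0.953 = 17132
40+: 11817 × 0.978 + 23194 × 0.691 = 11557 + 16027 = 27584
Net migration: 10–19 + 10 → 10149; 40+ − 170 → 27414
End of period: [9265, 10149, 17884, 17132, 27414]
Total after period 2: 9265 + 10149 + 17884 + 17132 + 27414 = 81844

81844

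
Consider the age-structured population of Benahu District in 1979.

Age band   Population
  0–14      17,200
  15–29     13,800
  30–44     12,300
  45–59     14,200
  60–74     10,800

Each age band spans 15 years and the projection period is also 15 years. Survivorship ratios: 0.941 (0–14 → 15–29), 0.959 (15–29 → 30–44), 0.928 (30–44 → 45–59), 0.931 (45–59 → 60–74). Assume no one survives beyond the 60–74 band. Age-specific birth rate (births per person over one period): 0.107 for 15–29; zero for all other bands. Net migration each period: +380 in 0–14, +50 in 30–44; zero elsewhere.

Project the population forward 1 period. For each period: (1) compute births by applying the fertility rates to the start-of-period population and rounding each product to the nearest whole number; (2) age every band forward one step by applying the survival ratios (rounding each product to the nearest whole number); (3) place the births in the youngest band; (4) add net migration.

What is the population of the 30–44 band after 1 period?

Call the bands 1 to 5, youngest first.
Period 1:
Births: 13800 × 0.107 = 1477
Band 2: 17200 × 0.941 = 16185
Band 3: 13800 × 0.959 = 13234
Band 4: 12300 × 0.928 = 11414
Band 5: 14200 × 0.931 = 13220
Net migration: Band 1 + 380 → 1857; Band 3 + 50 → 13284
Giving 1857 / 16185 / 13284 / 11414 / 13220.

13284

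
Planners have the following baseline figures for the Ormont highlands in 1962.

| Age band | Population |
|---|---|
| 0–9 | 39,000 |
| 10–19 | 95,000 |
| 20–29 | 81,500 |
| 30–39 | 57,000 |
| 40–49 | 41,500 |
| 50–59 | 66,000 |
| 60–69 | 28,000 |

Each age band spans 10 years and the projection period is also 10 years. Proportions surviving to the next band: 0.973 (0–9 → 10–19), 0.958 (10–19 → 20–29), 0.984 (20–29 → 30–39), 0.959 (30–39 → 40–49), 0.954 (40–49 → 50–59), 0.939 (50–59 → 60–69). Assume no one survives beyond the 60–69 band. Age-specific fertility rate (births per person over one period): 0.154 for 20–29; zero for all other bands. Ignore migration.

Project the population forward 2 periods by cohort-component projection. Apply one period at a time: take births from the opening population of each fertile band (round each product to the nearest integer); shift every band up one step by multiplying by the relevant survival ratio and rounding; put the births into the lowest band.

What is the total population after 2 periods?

— Period 1 —
Births: 81500 × 0.154 = 12551
10–19: 39000 × 0.973 = 37947
20–29: 95000 × 0.958 = 91010
30–39: 81500 × 0.984 = 80196
40–49: 57000 × 0.959 = 54663
50–59: 41500 × 0.954 = 39591
60–69: 66000 × 0.939 = 61974
End of period: [12551, 37947, 91010, 80196, 54663, 39591, 61974]
— Period 2 —
Births: 91010 × 0.154 = 14016
10–19: 12551 × 0.973 = 12212
20–29: 37947 × 0.958 = 36353
30–39: 91010 × 0.984 = 89554
40–49: 80196 × 0.959 = 76908
50–59: 54663 × 0.954 = 52149
60–69: 39591 × 0.939 = 37176
End of period: [14016, 12212, 36353, 89554, 76908, 52149, 37176]
Total after period 2: 14016 + 12212 + 36353 + 89554 + 76908 + 52149 + 37176 = 318368

318368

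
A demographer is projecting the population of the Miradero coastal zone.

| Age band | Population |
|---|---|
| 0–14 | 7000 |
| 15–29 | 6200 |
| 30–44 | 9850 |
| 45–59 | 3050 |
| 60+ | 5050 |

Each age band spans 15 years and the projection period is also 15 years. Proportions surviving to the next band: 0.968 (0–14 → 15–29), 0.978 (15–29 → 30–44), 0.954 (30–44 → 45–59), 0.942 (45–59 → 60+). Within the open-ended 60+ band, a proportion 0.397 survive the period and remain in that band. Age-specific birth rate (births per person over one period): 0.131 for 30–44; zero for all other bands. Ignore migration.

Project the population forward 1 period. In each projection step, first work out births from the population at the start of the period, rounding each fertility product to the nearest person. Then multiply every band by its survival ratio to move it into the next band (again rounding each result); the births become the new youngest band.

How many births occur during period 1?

Let band 1 be 0–14 through band 5 = 60+.
Period 1:
Births: 9850 * 0.131 = 1290
Band 2: 7000 * 0.968 = 6776
Band 3: 6200 * 0.978 = 6064
Band 4: 9850 * 0.954 = 9397
Band 5: 3050 * 0.942 + 5050 * 0.397 = 2873 + 2005 = 4878
End of period: [1290, 6776, 6064, 9397, 4878]

1290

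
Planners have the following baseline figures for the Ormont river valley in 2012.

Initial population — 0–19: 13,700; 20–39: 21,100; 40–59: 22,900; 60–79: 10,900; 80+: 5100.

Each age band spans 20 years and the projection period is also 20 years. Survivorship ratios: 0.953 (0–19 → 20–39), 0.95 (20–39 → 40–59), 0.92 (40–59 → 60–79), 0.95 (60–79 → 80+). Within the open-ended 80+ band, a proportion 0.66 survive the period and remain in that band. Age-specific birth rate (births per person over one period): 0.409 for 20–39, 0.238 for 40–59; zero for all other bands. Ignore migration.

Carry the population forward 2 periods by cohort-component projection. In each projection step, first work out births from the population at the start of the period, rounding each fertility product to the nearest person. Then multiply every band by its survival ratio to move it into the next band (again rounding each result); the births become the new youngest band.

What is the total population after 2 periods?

Let band 1 be 0–19 through band 5 = 80+.
Period 1:
Births: 21100 × 0.409 = 8630  |  22900 × 0.238 = 5450 ⇒ total 14080
Band 2: 13700 × 0.953 = 13056
Band 3: 21100 × 0.95 = 20045
Band 4: 22900 × 0.92 = 21068
Band 5: 10900 × 0.95 + 5100 × 0.66 = 10355 + 3366 = 13721
End of period: [14080, 13056, 20045, 21068, 13721]
Period 2:
Births: 13056 × 0.409 = 5340  |  20045 × 0.238 = 4771 ⇒ total 10111
Band 2: 14080 × 0.953 = 13418
Band 3: 13056 × 0.95 = 12403
Band 4: 20045 × 0.92 = 18441
Band 5: 21068 × 0.95 + 13721 × 0.66 = 20015 + 9056 = 29071
End of period: [10111, 13418, 12403, 18441, 29071]
Total after period 2: 10111 + 13418 + 12403 + 18441 + 29071 = 83444

83444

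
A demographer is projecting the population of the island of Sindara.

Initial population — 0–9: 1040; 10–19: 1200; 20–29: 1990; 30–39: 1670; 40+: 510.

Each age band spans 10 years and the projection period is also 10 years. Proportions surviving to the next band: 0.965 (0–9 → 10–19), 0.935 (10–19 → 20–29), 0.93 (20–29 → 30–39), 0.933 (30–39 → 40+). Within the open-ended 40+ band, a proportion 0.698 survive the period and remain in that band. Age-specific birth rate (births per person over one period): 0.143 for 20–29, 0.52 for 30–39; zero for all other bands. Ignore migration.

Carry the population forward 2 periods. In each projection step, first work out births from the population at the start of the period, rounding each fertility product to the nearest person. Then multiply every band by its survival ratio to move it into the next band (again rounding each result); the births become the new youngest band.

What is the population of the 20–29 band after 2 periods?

939

Numbering the groups 1..5 from youngest to oldest:
Period 1:
Births: 1990 × 0.143 = 285, 1670 × 0.52 = 868 → 1153
Group 2: 1040 × 0.965 = 1004
Group 3: 1200 × 0.935 = 1122
Group 4: 1990 × 0.93 = 1851
Group 5: 1670 × 0.933 + 510 × 0.698 = 1558 + 356 = 1914
→ [1153, 1004, 1122, 1851, 1914]
Period 2:
Births: 1122 × 0.143 = 160, 1851 × 0.52 = 963 → 1123
Group 2: 1153 × 0.965 = 1113
Group 3: 1004 × 0.935 = 939
Group 4: 1122 × 0.93 = 1043
Group 5: 1851 × 0.933 + 1914 × 0.698 = 1727 + 1336 = 3063
→ [1123, 1113, 939, 1043, 3063]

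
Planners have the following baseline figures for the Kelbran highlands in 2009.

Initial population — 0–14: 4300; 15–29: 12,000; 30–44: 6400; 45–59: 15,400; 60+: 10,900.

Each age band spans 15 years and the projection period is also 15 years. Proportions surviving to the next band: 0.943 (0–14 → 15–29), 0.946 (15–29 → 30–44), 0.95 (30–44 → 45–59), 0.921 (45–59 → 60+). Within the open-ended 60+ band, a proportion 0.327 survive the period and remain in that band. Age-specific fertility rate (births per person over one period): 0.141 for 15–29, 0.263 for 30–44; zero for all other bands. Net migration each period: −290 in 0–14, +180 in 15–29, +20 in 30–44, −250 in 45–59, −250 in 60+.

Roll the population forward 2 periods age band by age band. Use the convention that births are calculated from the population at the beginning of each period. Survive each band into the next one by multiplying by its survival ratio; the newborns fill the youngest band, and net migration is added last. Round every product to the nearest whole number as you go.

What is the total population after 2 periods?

(Bands numbered youngest = 1 to oldest = 5.)
[period 1]
Births: 12000 * 0.141 = 1692, 6400 * 0.263 = 1683 → total 3375
Band 2: 4300 * 0.943 = 4055
Band 3: 12000 * 0.946 = 11352
Band 4: 6400 * 0.95 = 6080
Band 5: 15400 * 0.921 + 10900 * 0.327 = 14183 + 3564 = 17747
Net migration: Band 1 − 290 → 3085; Band 2 + 180 → 4235; Band 3 + 20 → 11372; Band 4 − 250 → 5830; Band 5 − 250 → 17497
→ [3085, 4235, 11372, 5830, 17497]
[period 2]
Births: 4235 * 0.141 = 597, 11372 * 0.263 = 2991 → total 3588
Band 2: 3085 * 0.943 = 2909
Band 3: 4235 * 0.946 = 4006
Band 4: 11372 * 0.95 = 10803
Band 5: 5830 * 0.921 + 17497 * 0.327 = 5369 + 5722 = 11091
Net migration: Band 1 − 290 → 3298; Band 2 + 180 → 3089; Band 3 + 20 → 4026; Band 4 − 250 → 10553; Band 5 − 250 → 10841
→ [3298, 3089, 4026, 10553, 10841]
Total after period 2: 3298 + 3089 + 4026 + 10553 + 10841 = 31807

31807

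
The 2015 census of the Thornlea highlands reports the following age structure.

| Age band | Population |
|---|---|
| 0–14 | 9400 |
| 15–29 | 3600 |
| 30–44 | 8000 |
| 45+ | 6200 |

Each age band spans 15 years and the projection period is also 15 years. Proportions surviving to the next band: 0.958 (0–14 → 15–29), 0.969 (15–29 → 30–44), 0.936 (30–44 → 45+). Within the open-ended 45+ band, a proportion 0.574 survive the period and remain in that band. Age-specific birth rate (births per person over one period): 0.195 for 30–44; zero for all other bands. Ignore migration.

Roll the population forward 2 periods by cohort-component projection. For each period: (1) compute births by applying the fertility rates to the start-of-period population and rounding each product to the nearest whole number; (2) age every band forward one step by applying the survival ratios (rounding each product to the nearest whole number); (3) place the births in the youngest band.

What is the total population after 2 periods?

Let group 1 be 0–14 through group 4 = 45+.
After projecting period 1:
Births: 8000 * 0.195 = 1560
Group 2: 9400 * 0.958 = 9005
Group 3: 3600 * 0.969 = 3488
Group 4: 8000 * 0.936 + 6200 * 0.574 = 7488 + 3559 = 11047
Giving 1560 / 9005 / 3488 / 11047.
After projecting period 2:
Births: 3488 * 0.195 = 680
Group 2: 1560 * 0.958 = 1494
Group 3: 9005 * 0.969 = 8726
Group 4: 3488 * 0.936 + 11047 * 0.574 = 3265 + 6341 = 9606
Giving 680 / 1494 / 8726 / 9606.
Total after period 2: 680 + 1494 + 8726 + 9606 = 20506

20506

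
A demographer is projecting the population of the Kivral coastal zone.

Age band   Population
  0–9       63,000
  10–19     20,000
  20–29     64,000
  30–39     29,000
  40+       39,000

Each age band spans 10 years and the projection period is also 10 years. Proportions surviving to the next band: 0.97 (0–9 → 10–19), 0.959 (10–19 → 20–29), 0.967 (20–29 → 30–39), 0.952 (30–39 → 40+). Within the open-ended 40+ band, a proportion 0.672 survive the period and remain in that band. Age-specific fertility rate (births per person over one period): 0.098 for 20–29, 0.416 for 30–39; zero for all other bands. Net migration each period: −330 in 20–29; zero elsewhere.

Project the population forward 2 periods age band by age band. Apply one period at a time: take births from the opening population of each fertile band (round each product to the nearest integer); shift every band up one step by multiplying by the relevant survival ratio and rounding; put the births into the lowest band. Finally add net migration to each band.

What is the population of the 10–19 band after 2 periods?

Let band 1 be 0–9 through band 5 = 40+.
— Period 1 —
Births: 64000 * 0.098 = 6272  |  29000 * 0.416 = 12064 → total 18336
Band 2: 63000 * 0.97 = 61110
Band 3: 20000 * 0.959 = 19180
Band 4: 64000 * 0.967 = 61888
Band 5: 29000 * 0.952 + 39000 * 0.672 = 27608 + 26208 = 53816
Net migration: Band 3 − 330 → 18850
Population now: 0–9=18336, 10–19=61110, 20–29=18850, 30–39=61888, 40+=53816
— Period 2 —
Births: 18850 * 0.098 = 1847  |  61888 * 0.416 = 25745 → total 27592
Band 2: 18336 * 0.97 = 17786
Band 3: 61110 * 0.959 = 58604
Band 4: 18850 * 0.967 = 18228
Band 5: 61888 * 0.952 + 53816 * 0.672 = 58917 + 36164 = 95081
Net migration: Band 3 − 330 → 58274
Population now: 0–9=27592, 10–19=17786, 20–29=58274, 30–39=18228, 40+=95081

17786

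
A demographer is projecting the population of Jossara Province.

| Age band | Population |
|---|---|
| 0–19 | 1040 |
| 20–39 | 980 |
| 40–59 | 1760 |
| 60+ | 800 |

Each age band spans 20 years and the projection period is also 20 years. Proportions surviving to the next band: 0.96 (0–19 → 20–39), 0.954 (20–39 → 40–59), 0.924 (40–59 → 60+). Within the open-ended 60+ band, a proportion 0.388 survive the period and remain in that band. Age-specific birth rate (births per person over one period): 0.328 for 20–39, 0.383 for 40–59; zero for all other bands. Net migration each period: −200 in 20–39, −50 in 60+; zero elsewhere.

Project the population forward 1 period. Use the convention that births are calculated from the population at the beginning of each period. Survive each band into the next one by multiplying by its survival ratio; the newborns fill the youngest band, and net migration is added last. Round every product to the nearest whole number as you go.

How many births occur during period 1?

995

After projecting period 1:
Births: 980 × 0.328 = 321 ; 1760 × 0.383 = 674 → 995
20–39: 1040 × 0.96 = 998
40–59: 980 × 0.954 = 935
60+: 1760 × 0.924 + 800 × 0.388 = 1626 + 310 = 1936
Net migration: 20–39 − 200 → 798; 60+ − 50 → 1886
End of period: [995, 798, 935, 1886]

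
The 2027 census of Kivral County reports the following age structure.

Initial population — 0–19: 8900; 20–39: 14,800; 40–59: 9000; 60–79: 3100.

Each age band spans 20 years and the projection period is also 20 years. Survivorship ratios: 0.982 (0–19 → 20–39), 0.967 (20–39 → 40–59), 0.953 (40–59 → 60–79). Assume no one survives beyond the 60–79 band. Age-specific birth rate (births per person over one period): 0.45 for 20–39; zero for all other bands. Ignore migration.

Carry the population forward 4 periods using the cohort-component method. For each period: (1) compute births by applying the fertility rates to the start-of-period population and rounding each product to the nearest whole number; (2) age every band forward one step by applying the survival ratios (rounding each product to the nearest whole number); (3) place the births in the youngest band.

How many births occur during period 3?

Period 1.
Births: 14800 × 0.45 = 6660
20–39: 8900 × 0.982 = 8740
40–59: 14800 × 0.967 = 14312
60–79: 9000 × 0.953 = 8577
End of period: [6660, 8740, 14312, 8577]
Period 2.
Births: 8740 × 0.45 = 3933
20–39: 6660 × 0.982 = 6540
40–59: 8740 × 0.967 = 8452
60–79: 14312 × 0.953 = 13639
End of period: [3933, 6540, 8452, 13639]
Period 3.
Births: 6540 × 0.45 = 2943
20–39: 3933 × 0.982 = 3862
40–59: 6540 × 0.967 = 6324
60–79: 8452 × 0.953 = 8055
End of period: [2943, 3862, 6324, 8055]

2943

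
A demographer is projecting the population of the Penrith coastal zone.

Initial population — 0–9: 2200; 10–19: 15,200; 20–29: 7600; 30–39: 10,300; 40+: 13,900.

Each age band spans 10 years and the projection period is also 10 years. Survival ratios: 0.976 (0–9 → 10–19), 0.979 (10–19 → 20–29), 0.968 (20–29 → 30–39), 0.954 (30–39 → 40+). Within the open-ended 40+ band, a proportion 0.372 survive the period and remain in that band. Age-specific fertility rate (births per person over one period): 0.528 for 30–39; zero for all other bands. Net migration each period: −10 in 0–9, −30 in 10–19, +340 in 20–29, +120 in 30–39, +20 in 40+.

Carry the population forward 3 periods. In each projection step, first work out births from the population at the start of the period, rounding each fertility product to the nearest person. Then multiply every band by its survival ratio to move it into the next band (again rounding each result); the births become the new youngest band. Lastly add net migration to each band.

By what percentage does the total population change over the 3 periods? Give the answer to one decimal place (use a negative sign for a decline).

-21.7

Period 1:
Births: 10300 × 0.528 = 5438
10–19: 2200 × 0.976 = 2147
20–29: 15200 × 0.979 = 14881
30–39: 7600 × 0.968 = 7357
40+: 10300 × 0.954 + 13900 × 0.372 = 9826 + 5171 = 14997
Net migration: 0–9 − 10 → 5428; 10–19 − 30 → 2117; 20–29 + 340 → 15221; 30–39 + 120 → 7477; 40+ + 20 → 15017
End of period: [5428, 2117, 15221, 7477, 15017]
Period 2:
Births: 7477 × 0.528 = 3948
10–19: 5428 × 0.976 = 5298
20–29: 2117 × 0.979 = 2073
30–39: 15221 × 0.968 = 14734
40+: 7477 × 0.954 + 15017 × 0.372 = 7133 + 5586 = 12719
Net migration: 0–9 − 10 → 3938; 10–19 − 30 → 5268; 20–29 + 340 → 2413; 30–39 + 120 → 14854; 40+ + 20 → 12739
End of period: [3938, 5268, 2413, 14854, 12739]
Period 3:
Births: 14854 × 0.528 = 7843
10–19: 3938 × 0.976 = 3843
20–29: 5268 × 0.979 = 5157
30–39: 2413 × 0.968 = 2336
40+: 14854 × 0.954 + 12739 × 0.372 = 14171 + 4739 = 18910
Net migration: 0–9 − 10 → 7833; 10–19 − 30 → 3813; 20–29 + 340 → 5497; 30–39 + 120 → 2456; 40+ + 20 → 18930
End of period: [7833, 3813, 5497, 2456, 18930]
Total: 49200 → 38529; change = -10671; percentage change = -21.7%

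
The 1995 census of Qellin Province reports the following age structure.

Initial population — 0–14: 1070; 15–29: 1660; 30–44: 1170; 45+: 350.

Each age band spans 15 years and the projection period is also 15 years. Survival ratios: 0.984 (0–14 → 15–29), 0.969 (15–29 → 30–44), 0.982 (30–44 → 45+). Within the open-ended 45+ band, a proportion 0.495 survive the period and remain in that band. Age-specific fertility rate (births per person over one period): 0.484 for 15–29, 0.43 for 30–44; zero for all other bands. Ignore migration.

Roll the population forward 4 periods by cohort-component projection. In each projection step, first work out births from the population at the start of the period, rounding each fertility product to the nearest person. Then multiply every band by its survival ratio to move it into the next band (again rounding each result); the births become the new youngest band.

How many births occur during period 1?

1306

Period 1:
Births: 1660 * 0.484 = 803 ; 1170 * 0.43 = 503 ⇒ total 1306
15–29: 1070 * 0.984 = 1053
30–44: 1660 * 0.969 = 1609
45+: 1170 * 0.982 + 350 * 0.495 = 1149 + 173 = 1322
→ [1306, 1053, 1609, 1322]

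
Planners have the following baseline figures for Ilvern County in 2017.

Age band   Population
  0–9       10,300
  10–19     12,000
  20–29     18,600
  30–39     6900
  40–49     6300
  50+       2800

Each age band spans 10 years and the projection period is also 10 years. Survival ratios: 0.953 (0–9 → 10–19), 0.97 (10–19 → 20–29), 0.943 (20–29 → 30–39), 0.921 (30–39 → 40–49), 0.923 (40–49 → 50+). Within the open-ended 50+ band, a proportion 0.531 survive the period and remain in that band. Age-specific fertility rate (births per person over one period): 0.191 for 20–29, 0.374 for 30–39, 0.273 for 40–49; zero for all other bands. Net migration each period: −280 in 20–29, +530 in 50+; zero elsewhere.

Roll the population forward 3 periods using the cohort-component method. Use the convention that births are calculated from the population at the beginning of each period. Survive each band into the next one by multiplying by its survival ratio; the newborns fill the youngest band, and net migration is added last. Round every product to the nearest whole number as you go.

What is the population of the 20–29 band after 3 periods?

Numbering the bands 1..6 from youngest to oldest:
— Period 1 —
Births: 18600 * 0.191 = 3553, 6900 * 0.374 = 2581, 6300 * 0.273 = 1720 → 7854
Band 2: 10300 * 0.953 = 9816
Band 3: 12000 * 0.97 = 11640
Band 4: 18600 * 0.943 = 17540
Band 5: 6900 * 0.921 = 6355
Band 6: 6300 * 0.923 + 2800 * 0.531 = 5815 + 1487 = 7302
Net migration: Band 3 − 280 → 11360; Band 6 + 530 → 7832
→ [7854, 9816, 11360, 17540, 6355, 7832]
— Period 2 —
Births: 11360 * 0.191 = 2170, 17540 * 0.374 = 6560, 6355 * 0.273 = 1735 → 10465
Band 2: 7854 * 0.953 = 7485
Band 3: 9816 * 0.97 = 9522
Band 4: 11360 * 0.943 = 10712
Band 5: 17540 * 0.921 = 16154
Band 6: 6355 * 0.923 + 7832 * 0.531 = 5866 + 4159 = 10025
Net migration: Band 3 − 280 → 9242; Band 6 + 530 → 10555
→ [10465, 7485, 9242, 10712, 16154, 10555]
— Period 3 —
Births: 9242 * 0.191 = 1765, 10712 * 0.374 = 4006, 16154 * 0.273 = 4410 → 10181
Band 2: 10465 * 0.953 = 9973
Band 3: 7485 * 0.97 = 7260
Band 4: 9242 * 0.943 = 8715
Band 5: 10712 * 0.921 = 9866
Band 6: 16154 * 0.923 + 10555 * 0.531 = 14910 + 5605 = 20515
Net migration: Band 3 − 280 → 6980; Band 6 + 530 → 21045
→ [10181, 9973, 6980, 8715, 9866, 21045]

6980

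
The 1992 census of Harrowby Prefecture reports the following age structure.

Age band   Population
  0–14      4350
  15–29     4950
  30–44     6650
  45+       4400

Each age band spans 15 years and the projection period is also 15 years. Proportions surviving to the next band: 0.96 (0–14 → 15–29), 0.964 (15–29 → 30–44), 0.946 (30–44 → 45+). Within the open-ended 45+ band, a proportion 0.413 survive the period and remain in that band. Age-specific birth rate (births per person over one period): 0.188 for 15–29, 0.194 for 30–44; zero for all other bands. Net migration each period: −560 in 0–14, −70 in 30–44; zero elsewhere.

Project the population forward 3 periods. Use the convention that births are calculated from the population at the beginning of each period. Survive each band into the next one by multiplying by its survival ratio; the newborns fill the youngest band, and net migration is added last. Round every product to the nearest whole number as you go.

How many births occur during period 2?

1697

After projecting period 1:
Births: 4950 × 0.188 = 931  |  6650 × 0.194 = 1290 ⇒ total 2221
15–29: 4350 × 0.96 = 4176
30–44: 4950 × 0.964 = 4772
45+: 6650 × 0.946 + 4400 × 0.413 = 6291 + 1817 = 8108
Net migration: 0–14 − 560 → 1661; 30–44 − 70 → 4702
Population now: 0–14=1661, 15–29=4176, 30–44=4702, 45+=8108
After projecting period 2:
Births: 4176 × 0.188 = 785  |  4702 × 0.194 = 912 ⇒ total 1697
15–29: 1661 × 0.96 = 1595
30–44: 4176 × 0.964 = 4026
45+: 4702 × 0.946 + 8108 × 0.413 = 4448 + 3349 = 7797
Net migration: 0–14 − 560 → 1137; 30–44 − 70 → 3956
Population now: 0–14=1137, 15–29=1595, 30–44=3956, 45+=7797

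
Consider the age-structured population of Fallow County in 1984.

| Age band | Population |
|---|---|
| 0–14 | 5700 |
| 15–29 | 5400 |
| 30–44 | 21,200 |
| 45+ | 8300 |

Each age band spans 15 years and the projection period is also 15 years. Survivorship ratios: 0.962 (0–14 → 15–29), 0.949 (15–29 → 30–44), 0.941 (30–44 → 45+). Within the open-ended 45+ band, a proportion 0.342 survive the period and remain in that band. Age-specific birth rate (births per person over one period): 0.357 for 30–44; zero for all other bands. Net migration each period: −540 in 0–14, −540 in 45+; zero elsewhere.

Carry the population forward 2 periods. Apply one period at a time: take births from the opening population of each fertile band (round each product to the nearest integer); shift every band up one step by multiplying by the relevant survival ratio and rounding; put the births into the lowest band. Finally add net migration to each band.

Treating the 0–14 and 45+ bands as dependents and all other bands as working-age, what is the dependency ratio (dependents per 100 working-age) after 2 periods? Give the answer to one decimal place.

Call the groups 1 to 4, youngest first.
Period 1.
Births: 21200 * 0.357 = 7568
Group 2: 5700 * 0.962 = 5483
Group 3: 5400 * 0.949 = 5125
Group 4: 21200 * 0.941 + 8300 * 0.342 = 19949 + 2839 = 22788
Net migration: Group 1 − 540 → 7028; Group 4 − 540 → 22248
Giving 7028 / 5483 / 5125 / 22248.
Period 2.
Births: 5125 * 0.357 = 1830
Group 2: 7028 * 0.962 = 6761
Group 3: 5483 * 0.949 = 5203
Group 4: 5125 * 0.941 + 22248 * 0.342 = 4823 + 7609 = 12432
Net migration: Group 1 − 540 → 1290; Group 4 − 540 → 11892
Giving 1290 / 6761 / 5203 / 11892.
Dependents (band 0–14 + band 45+) = 1290 + 11892 = 13182; working-age = 11964; ratio = 13182/11964 × 100 = 110.2

110.2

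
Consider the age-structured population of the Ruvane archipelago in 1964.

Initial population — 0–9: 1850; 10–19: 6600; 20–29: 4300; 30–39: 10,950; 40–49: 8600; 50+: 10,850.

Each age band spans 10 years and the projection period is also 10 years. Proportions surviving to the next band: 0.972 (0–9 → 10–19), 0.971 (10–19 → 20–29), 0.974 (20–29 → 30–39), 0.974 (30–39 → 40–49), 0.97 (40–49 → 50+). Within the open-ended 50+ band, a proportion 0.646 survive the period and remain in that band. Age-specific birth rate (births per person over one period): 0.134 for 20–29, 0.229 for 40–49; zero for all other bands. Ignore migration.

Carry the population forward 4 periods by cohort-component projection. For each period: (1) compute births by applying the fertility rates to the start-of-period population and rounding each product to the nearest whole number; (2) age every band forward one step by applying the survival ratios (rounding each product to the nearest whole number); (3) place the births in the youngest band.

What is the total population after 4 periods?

Numbering the groups 1..6 from youngest to oldest:
After projecting period 1:
Births: 4300 × 0.134 = 576 ; 8600 × 0.229 = 1969 → total 2545
Group 2: 1850 × 0.972 = 1798
Group 3: 6600 × 0.971 = 6409
Group 4: 4300 × 0.974 = 4188
Group 5: 10950 × 0.974 = 10665
Group 6: 8600 × 0.97 + 10850 × 0.646 = 8342 + 7009 = 15351
Giving 2545 / 1798 / 6409 / 4188 / 10665 / 15351.
After projecting period 2:
Births: 6409 × 0.134 = 859 ; 10665 × 0.229 = 2442 → total 3301
Group 2: 2545 × 0.972 = 2474
Group 3: 1798 × 0.971 = 1746
Group 4: 6409 × 0.974 = 6242
Group 5: 4188 × 0.974 = 4079
Group 6: 10665 × 0.97 + 15351 × 0.646 = 10345 + 9917 = 20262
Giving 3301 / 2474 / 1746 / 6242 / 4079 / 20262.
After projecting period 3:
Births: 1746 × 0.134 = 234 ; 4079 × 0.229 = 934 → total 1168
Group 2: 3301 × 0.972 = 3209
Group 3: 2474 × 0.971 = 2402
Group 4: 1746 × 0.974 = 1701
Group 5: 6242 × 0.974 = 6080
Group 6: 4079 × 0.97 + 20262 × 0.646 = 3957 + 13089 = 17046
Giving 1168 / 3209 / 2402 / 1701 / 6080 / 17046.
After projecting period 4:
Births: 2402 × 0.134 = 322 ; 6080 × 0.229 = 1392 → total 1714
Group 2: 1168 × 0.972 = 1135
Group 3: 3209 × 0.971 = 3116
Group 4: 2402 × 0.974 = 2340
Group 5: 1701 × 0.974 = 1657
Group 6: 6080 × 0.97 + 17046 × 0.646 = 5898 + 11012 = 16910
Giving 1714 / 1135 / 3116 / 2340 / 1657 / 16910.
Total after period 4: 1714 + 1135 + 3116 + 2340 + 1657 + 16910 = 26872

26872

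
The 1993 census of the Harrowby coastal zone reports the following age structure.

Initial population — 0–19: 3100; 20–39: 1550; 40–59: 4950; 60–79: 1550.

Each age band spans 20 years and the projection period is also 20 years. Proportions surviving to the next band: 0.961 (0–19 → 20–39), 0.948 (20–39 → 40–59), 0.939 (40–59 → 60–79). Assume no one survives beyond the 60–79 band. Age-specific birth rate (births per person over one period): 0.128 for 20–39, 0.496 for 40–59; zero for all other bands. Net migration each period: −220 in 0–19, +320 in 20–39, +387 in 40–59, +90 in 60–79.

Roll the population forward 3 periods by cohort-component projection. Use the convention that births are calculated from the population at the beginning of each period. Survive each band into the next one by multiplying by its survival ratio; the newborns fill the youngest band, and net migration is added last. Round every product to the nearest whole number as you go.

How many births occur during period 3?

After projecting period 1:
Births: 1550 * 0.128 = 198, 4950 * 0.496 = 2455 → total 2653
20–39: 3100 * 0.961 = 2979
40–59: 1550 * 0.948 = 1469
60–79: 4950 * 0.939 = 4648
Net migration: 0–19 − 220 → 2433; 20–39 + 320 → 3299; 40–59 + 387 → 1856; 60–79 + 90 → 4738
End of period: [2433, 3299, 1856, 4738]
After projecting period 2:
Births: 3299 * 0.128 = 422, 1856 * 0.496 = 921 → total 1343
20–39: 2433 * 0.961 = 2338
40–59: 3299 * 0.948 = 3127
60–79: 1856 * 0.939 = 1743
Net migration: 0–19 − 220 → 1123; 20–39 + 320 → 2658; 40–59 + 387 → 3514; 60–79 + 90 → 1833
End of period: [1123, 2658, 3514, 1833]
After projecting period 3:
Births: 2658 * 0.128 = 340, 3514 * 0.496 = 1743 → total 2083
20–39: 1123 * 0.961 = 1079
40–59: 2658 * 0.948 = 2520
60–79: 3514 * 0.939 = 3300
Net migration: 0–19 − 220 → 1863; 20–39 + 320 → 1399; 40–59 + 387 → 2907; 60–79 + 90 → 3390
End of period: [1863, 1399, 2907, 3390]

2083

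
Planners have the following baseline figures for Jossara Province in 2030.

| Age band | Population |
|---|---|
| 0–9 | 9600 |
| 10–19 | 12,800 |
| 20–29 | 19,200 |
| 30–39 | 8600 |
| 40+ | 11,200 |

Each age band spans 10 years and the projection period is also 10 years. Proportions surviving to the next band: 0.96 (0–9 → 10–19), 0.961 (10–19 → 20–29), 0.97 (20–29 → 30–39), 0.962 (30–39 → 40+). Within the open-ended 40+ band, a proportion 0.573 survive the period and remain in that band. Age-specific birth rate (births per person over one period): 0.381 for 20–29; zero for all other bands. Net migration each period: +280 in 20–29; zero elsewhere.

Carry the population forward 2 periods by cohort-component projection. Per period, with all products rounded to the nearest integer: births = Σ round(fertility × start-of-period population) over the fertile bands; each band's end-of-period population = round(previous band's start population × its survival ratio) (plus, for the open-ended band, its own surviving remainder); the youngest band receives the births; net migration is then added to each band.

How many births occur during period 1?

7315

(Bands numbered youngest = 1 to oldest = 5.)
[period 1]
Births: 19200 × 0.381 = 7315
Band 2: 9600 × 0.96 = 9216
Band 3: 12800 × 0.961 = 12301
Band 4: 19200 × 0.97 = 18624
Band 5: 8600 × 0.962 + 11200 × 0.573 = 8273 + 6418 = 14691
Net migration: Band 3 + 280 → 12581
Giving 7315 / 9216 / 12581 / 18624 / 14691.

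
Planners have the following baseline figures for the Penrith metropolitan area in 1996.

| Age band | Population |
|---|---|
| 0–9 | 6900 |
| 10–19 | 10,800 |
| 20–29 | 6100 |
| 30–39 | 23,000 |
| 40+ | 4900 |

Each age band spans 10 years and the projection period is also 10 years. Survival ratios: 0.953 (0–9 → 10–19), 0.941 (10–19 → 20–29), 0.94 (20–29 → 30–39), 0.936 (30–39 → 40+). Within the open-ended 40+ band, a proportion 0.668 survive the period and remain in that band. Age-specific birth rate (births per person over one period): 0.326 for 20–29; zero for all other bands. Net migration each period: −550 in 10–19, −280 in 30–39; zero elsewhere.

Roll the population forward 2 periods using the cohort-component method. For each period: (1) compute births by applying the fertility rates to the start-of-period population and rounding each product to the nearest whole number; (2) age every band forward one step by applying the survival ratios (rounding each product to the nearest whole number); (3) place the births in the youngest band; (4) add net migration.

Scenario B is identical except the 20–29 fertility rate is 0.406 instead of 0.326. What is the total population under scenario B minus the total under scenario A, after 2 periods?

(Groups numbered youngest = 1 to oldest = 5.)
After projecting period 1:
Births: 6100 * 0.326 = 1989
Group 2: 6900 * 0.953 = 6576
Group 3: 10800 * 0.941 = 10163
Group 4: 6100 * 0.94 = 5734
Group 5: 23000 * 0.936 + 4900 * 0.668 = 21528 + 3273 = 24801
Net migration: Group 2 − 550 → 6026; Group 4 − 280 → 5454
End of period: [1989, 6026, 10163, 5454, 24801]
After projecting period 2:
Births: 10163 * 0.326 = 3313
Group 2: 1989 * 0.953 = 1896
Group 3: 6026 * 0.941 = 5670
Group 4: 10163 * 0.94 = 9553
Group 5: 5454 * 0.936 + 24801 * 0.668 = 5105 + 16567 = 21672
Net migration: Group 2 − 550 → 1346; Group 4 − 280 → 9273
End of period: [3313, 1346, 5670, 9273, 21672]
Scenario A total after 2 periods: 41274
Scenario B projection —
After projecting period 1:
Births: 6100 * 0.406 = 2477
Group 2: 6900 * 0.953 = 6576
Group 3: 10800 * 0.941 = 10163
Group 4: 6100 * 0.94 = 5734
Group 5: 23000 * 0.936 + 4900 * 0.668 = 21528 + 3273 = 24801
Net migration: Group 2 − 550 → 6026; Group 4 − 280 → 5454
End of period: [2477, 6026, 10163, 5454, 24801]
After projecting period 2:
Births: 10163 * 0.406 = 4126
Group 2: 2477 * 0.953 = 2361
Group 3: 6026 * 0.941 = 5670
Group 4: 10163 * 0.94 = 9553
Group 5: 5454 * 0.936 + 24801 * 0.668 = 5105 + 16567 = 21672
Net migration: Group 2 − 550 → 1811; Group 4 − 280 → 9273
End of period: [4126, 1811, 5670, 9273, 21672]
Scenario B total after 2 periods: 42552
Difference B − A = 42552 − 41274 = 1278

1278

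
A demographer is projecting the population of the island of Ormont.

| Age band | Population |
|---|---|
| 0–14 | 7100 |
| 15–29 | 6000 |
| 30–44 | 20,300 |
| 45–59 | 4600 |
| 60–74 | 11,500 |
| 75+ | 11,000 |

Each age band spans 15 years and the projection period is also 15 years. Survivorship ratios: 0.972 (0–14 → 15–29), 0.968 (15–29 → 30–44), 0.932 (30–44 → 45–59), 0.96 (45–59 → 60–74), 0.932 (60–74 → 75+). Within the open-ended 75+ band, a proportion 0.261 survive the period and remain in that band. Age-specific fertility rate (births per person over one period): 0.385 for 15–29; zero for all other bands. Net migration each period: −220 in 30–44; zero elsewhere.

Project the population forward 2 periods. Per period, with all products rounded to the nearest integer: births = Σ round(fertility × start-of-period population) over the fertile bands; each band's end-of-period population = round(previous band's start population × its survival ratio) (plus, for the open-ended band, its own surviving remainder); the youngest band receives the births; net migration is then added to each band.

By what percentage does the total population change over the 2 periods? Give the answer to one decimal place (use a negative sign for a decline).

-29.9

(Groups numbered youngest = 1 to oldest = 6.)
— Period 1 —
Births: 6000 × 0.385 = 2310
Group 2: 7100 × 0.972 = 6901
Group 3: 6000 × 0.968 = 5808
Group 4: 20300 × 0.932 = 18920
Group 5: 4600 × 0.96 = 4416
Group 6: 11500 × 0.932 + 11000 × 0.261 = 10718 + 2871 = 13589
Net migration: Group 3 − 220 → 5588
Giving 2310 / 6901 / 5588 / 18920 / 4416 / 13589.
— Period 2 —
Births: 6901 × 0.385 = 2657
Group 2: 2310 × 0.972 = 2245
Group 3: 6901 × 0.968 = 6680
Group 4: 5588 × 0.932 = 5208
Group 5: 18920 × 0.96 = 18163
Group 6: 4416 × 0.932 + 13589 × 0.261 = 4116 + 3547 = 7663
Net migration: Group 3 − 220 → 6460
Giving 2657 / 2245 / 6460 / 5208 / 18163 / 7663.
Total: 60500 → 42396; change = -18104; percentage change = -29.9%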